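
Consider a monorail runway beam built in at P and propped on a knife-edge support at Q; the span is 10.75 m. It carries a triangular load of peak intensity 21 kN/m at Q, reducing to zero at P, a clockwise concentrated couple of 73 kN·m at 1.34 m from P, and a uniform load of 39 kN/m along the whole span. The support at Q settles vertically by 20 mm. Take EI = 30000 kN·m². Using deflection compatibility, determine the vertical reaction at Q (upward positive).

R_Q = 220.2 kN

Remove the prop at Q; the released (primary) structure is a cantilever built in at P.
Deflection at Q on the released cantilever, summing each load's contribution:
  triangular load, peak 21 at the free end: 11w₀L⁴/(120EI) = 25708/EI
  clockwise couple 73 at a = 1.34: M₀a(2L − a)/(2EI) = 986/EI
  UDL 39: wL⁴/(8EI) = 65104/EI
  δ_0 = 91798/EI
Flexibility coefficient — unit upward force at Q: δ_{QQ} = L³/(3EI) = 414.1/EI.
With EI = 30000 kN·m²: δ_0 = 3.0599 m and δ_{QQ} = 0.013803 m/kN.
Compatibility — the beam at Q must follow the support down by 0.02 m: δ_0 − R_Q·δ_{QQ} = 0.02, so R_Q = (3.0599 − 0.02)/0.013803 = 220.2 kN.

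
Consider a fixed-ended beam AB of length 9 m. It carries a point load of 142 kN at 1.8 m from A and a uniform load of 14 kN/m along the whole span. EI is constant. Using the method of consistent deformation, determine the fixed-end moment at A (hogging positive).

Take the two fixed-end moments M_A, M_B as redundants; the released structure is the simple span AB.
Simple-span end rotations at A and B under the given loads:
  at A: point load 142 at a = 1.8: Pab(L + b)/(6LEI) = 552.1/EI
  at B: point load 142 at a = 1.8: Pab(L + a)/(6LEI) = 368.1/EI
  at A: UDL 14: wL³/(24EI) = 425.2/EI
  at B: UDL 14: wL³/(24EI) = 425.2/EI
  θ_A0 = 977.3/EI,  θ_B0 = 793.3/EI
Flexibility coefficients: a unit moment at one end gives L/(3EI) there and L/(6EI) at the far end, so f₁₁ = f₂₂ = 3/EI and f₁₂ = f₂₁ = 1.5/EI.
Compatibility — zero rotation at each built-in end:
  3 M_A + 1.5 M_B = 977.3
  1.5 M_A + 3 M_B = 793.3
Solving the pair gives M_A = 258.1 kN·m and M_B = 135.4 kN·m (hogging).

M_A = 258.1 kN·m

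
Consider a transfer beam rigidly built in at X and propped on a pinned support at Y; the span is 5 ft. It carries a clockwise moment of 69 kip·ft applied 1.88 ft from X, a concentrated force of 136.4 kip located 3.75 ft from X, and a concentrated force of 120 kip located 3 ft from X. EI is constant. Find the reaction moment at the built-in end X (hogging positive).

Release the roller at Y. Primary structure: cantilever fixed at X.
Deflection at Y on the released cantilever, summing each load's contribution:
  clockwise couple 69 at a = 1.88: M₀a(2L − a)/(2EI) = 526.7/EI
  point load 136.4 at a = 3.75: Pa²(3L − a)/(6EI) = 3596/EI
  point load 120 at a = 3: Pa²(3L − a)/(6EI) = 2160/EI
  δ_0 = 6283/EI
Tip deflection under a unit load at Y: L³/(3EI) = 41.67/EI.
The prop prevents deflection at Y: R_Y = δ_0/δ_{YY} = 6283/41.67 = 150.8 kip.
Moment equilibrium about X: M_X = Σ(load moments about X) − R_Y·L = 940.5 − 150.8×5 = 186.5 kip·ft.

M_X = 186.5 kip·ft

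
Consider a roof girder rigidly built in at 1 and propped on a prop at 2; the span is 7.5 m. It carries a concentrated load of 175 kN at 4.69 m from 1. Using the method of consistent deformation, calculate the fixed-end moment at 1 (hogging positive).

M_1 = 211.4 kN·m

Remove the prop at 2; the released (primary) structure is a cantilever built in at 1.
Primary-structure tip deflection at 2 by superposition:
  point load 175 at a = 4.69: Pa²(3L − a)/(6EI) = 11426/EI
Tip deflection under a unit load at 2: L³/(3EI) = 140.6/EI.
Compatibility at 2: δ_0 − R_2·δ_{22} = 0, so R_2 = 11426/140.6 = 81.25 kN.
Moment equilibrium about 1: M_1 = Σ(load moments about 1) − R_2·L = 820.8 − 81.25×7.5 = 211.4 kN·m.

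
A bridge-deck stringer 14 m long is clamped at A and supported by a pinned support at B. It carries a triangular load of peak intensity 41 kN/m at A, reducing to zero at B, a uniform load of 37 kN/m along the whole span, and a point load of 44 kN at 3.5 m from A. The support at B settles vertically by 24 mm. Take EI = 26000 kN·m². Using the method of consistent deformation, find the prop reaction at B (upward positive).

R_B = 254.7 kN

Release the roller at B. Primary structure: cantilever fixed at A.
Primary-structure tip deflection at B by superposition:
  triangular load, peak 41 at the fixed end: w₀L⁴/(30EI) = 52502/EI
  UDL 37: wL⁴/(8EI) = 177674/EI
  point load 44 at a = 3.5: Pa²(3L − a)/(6EI) = 3459/EI
  δ_0 = 233634/EI
Flexibility coefficient — unit upward force at B: δ_{BB} = L³/(3EI) = 914.7/EI.
With EI = 26000 kN·m²: δ_0 = 8.9859 m and δ_{BB} = 0.035179 m/kN.
Compatibility — the beam at B must follow the support down by 0.024 m: δ_0 − R_B·δ_{BB} = 0.024, so R_B = (8.9859 − 0.024)/0.035179 = 254.7 kN.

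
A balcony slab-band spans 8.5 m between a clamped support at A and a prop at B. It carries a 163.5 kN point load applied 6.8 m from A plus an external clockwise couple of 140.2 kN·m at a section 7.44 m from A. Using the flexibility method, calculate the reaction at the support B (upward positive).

Take the reaction at B as the redundant and release it; the primary structure is a cantilever fixed at A.
Primary-structure tip deflection at B by superposition:
  point load 163.5 at a = 6.8: Pa²(3L − a)/(6EI) = 23563/EI
  clockwise couple 140.2 at a = 7.44: M₀a(2L − a)/(2EI) = 4986/EI
  δ_0 = 28549/EI
Flexibility coefficient — unit upward force at B: δ_{BB} = L³/(3EI) = 204.7/EI.
The prop prevents deflection at B: R_B = δ_0/δ_{BB} = 28549/204.7 = 139.5 kN.

R_B = 139.5 kN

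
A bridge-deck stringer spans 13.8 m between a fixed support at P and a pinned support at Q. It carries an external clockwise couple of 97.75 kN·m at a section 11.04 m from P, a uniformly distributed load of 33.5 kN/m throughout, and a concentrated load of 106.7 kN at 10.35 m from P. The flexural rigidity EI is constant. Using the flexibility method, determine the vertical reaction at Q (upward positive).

Remove the prop at Q; the released (primary) structure is a cantilever built in at P.
Deflection at Q on the released cantilever, summing each load's contribution:
  clockwise couple 97.75 at a = 11.04: M₀a(2L − a)/(2EI) = 8935/EI
  UDL 33.5: wL⁴/(8EI) = 151870/EI
  point load 106.7 at a = 10.35: Pa²(3L − a)/(6EI) = 59150/EI
  δ_0 = 219955/EI
Flexibility coefficient — unit upward force at Q: δ_{QQ} = L³/(3EI) = 876/EI.
Compatibility at Q: δ_0 − R_Q·δ_{QQ} = 0, so R_Q = 219955/876 = 251.1 kN.

R_Q = 251.1 kN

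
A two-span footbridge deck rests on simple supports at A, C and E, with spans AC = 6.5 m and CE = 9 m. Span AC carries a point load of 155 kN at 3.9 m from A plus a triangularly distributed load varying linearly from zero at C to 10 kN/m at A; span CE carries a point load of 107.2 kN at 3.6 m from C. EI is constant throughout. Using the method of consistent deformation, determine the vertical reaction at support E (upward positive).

R_E = 20.77 kN

Insert a hinge at C; M_C is the redundant, and each span becomes simply supported.
Rotations at C on the released spans (each span's end-slope, ×1/EI):
  span AC: point load 155 at a = 3.9: Pab(L + a)/(6LEI) = 419.1/EI
  span AC: triangular load, peak 10: 7w₀L³/(360EI) = 53.4/EI
  span CE: point load 107.2 at a = 3.6: Pab(L + b)/(6LEI) = 555.7/EI
  relative rotation θ_0 = (472.5 + 555.7)/EI = 1028/EI
A unit hogging moment at C produces rotation L₁/(3EI) + L₂/(3EI) = 5.167/EI.
Compatibility: M_C·(L₁+L₂)/(3EI) = θ_0, giving M_C = 199 kN·m (hogging).
Span CE, ΣM about E: R_C^{CE}·9 = 578.9 + 199, so R_C^{CE} = 86.43 kN and R_E = 107.2 − 86.43 = 20.77 kN.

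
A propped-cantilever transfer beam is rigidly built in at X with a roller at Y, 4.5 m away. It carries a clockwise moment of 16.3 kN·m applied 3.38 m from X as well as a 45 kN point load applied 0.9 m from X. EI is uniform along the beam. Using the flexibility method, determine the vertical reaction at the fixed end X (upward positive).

R_X = 37.38 kN

Release the roller at Y. Primary structure: cantilever fixed at X.
Deflection at Y on the released cantilever, summing each load's contribution:
  clockwise couple 16.3 at a = 3.38: M₀a(2L − a)/(2EI) = 154.8/EI
  point load 45 at a = 0.9: Pa²(3L − a)/(6EI) = 76.55/EI
  δ_0 = 231.4/EI
Tip deflection under a unit load at Y: L³/(3EI) = 30.38/EI.
Compatibility at Y: δ_0 − R_Y·δ_{YY} = 0, so R_Y = 231.4/30.38 = 7.617 kN.
Vertical equilibrium: R_X = ΣP − R_Y = 45 − 7.617 = 37.38 kN.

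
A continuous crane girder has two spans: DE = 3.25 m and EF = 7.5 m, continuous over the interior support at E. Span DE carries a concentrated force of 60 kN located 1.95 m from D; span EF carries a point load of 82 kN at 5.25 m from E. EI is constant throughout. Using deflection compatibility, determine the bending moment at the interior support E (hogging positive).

Take M_E as the redundant. Released structure: two simple spans DE and EF with a hinge at E.
Discontinuity in slope at E on the released structure — sum the simple-span end rotations:
  span DE: point load 60 at a = 1.95: Pab(L + a)/(6LEI) = 40.56/EI
  span EF: point load 82 at a = 5.25: Pab(L + b)/(6LEI) = 209.9/EI
  relative rotation θ_0 = (40.56 + 209.9)/EI = 250.4/EI
A unit hogging moment at E produces rotation L₁/(3EI) + L₂/(3EI) = 3.583/EI.
Slope continuity at E: θ_0 = M_E·3.583/EI, so M_E = 250.4/3.583 = 69.89 kN·m (hogging).

M_E = 69.89 kN·m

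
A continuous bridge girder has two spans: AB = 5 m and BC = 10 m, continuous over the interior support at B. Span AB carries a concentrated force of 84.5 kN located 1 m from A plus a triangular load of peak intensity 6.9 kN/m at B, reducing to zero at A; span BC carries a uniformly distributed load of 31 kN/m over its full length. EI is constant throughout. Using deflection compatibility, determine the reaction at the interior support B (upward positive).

Insert a hinge at B; M_B is the redundant, and each span becomes simply supported.
Rotations at B on the released spans (each span's end-slope, ×1/EI):
  span AB: point load 84.5 at a = 1: Pab(L + a)/(6LEI) = 67.6/EI
  span AB: triangular load, peak 6.9: w₀L³/(45EI) = 19.17/EI
  span BC: UDL 31: wL³/(24EI) = 1292/EI
  relative rotation θ_0 = (86.77 + 1292)/EI = 1378/EI
A unit hogging moment at B produces rotation L₁/(3EI) + L₂/(3EI) = 5/EI.
Compatibility: M_B·(L₁+L₂)/(3EI) = θ_0, giving M_B = 275.7 kN·m (hogging).
Span AB, ΣM about A with M_B applied at B: R_B^{AB}·5 = 142 + 275.7, so R_B^{AB} = 83.54 kN and R_A = 101.8 − 83.54 = 18.21 kN.
Span BC, ΣM about C: R_B^{BC}·10 = 1550 + 275.7, so R_B^{BC} = 182.6 kN and R_C = 310 − 182.6 = 127.4 kN.
R_B = 83.54 + 182.6 = 266.1 kN.

R_B = 266.1 kN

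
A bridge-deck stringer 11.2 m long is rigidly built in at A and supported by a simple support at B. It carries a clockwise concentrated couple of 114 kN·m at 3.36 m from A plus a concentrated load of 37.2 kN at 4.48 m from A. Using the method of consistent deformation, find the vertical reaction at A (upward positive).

Remove the prop at B; the released (primary) structure is a cantilever built in at A.
Free-end deflection of the primary structure under the applied loading (downward +):
  clockwise couple 114 at a = 3.36: M₀a(2L − a)/(2EI) = 3647/EI
  point load 37.2 at a = 4.48: Pa²(3L − a)/(6EI) = 3624/EI
  δ_0 = 7270/EI
Tip deflection under a unit load at B: L³/(3EI) = 468.3/EI.
The prop prevents deflection at B: R_B = δ_0/δ_{BB} = 7270/468.3 = 15.52 kN.
Vertical equilibrium: R_A = ΣP − R_B = 37.2 − 15.52 = 21.68 kN.

R_A = 21.68 kN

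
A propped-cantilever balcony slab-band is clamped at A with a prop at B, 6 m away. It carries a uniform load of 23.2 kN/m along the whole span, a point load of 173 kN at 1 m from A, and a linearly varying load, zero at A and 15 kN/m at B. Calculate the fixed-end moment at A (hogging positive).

M_A = 268.1 kN·m

Choose R_B as the redundant. The primary structure is the cantilever fixed at A.
Primary-structure tip deflection at B by superposition:
  UDL 23.2: wL⁴/(8EI) = 3758/EI
  point load 173 at a = 1: Pa²(3L − a)/(6EI) = 490.2/EI
  triangular load, peak 15 at the free end: 11w₀L⁴/(120EI) = 1782/EI
  δ_0 = 6031/EI
Flexibility coefficient — unit upward force at B: δ_{BB} = L³/(3EI) = 72/EI.
The prop prevents deflection at B: R_B = δ_0/δ_{BB} = 6031/72 = 83.76 kN.
Moment equilibrium about A: M_A = Σ(load moments about A) − R_B·L = 770.6 − 83.76×6 = 268.1 kN·m.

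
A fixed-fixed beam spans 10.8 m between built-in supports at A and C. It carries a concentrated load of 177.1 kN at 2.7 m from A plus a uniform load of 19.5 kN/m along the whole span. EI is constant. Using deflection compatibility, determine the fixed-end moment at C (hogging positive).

Take the two fixed-end moments M_A, M_C as redundants; the released structure is the simple span AC.
On the primary (simply-supported) span, the end slopes from the loading are:
  at A: point load 177.1 at a = 2.7: Pab(L + b)/(6LEI) = 1130/EI
  at C: point load 177.1 at a = 2.7: Pab(L + a)/(6LEI) = 806.9/EI
  at A: UDL 19.5: wL³/(24EI) = 1024/EI
  at C: UDL 19.5: wL³/(24EI) = 1024/EI
  θ_A0 = 2153/EI,  θ_C0 = 1830/EI
Flexibility coefficients: a unit moment at one end gives L/(3EI) there and L/(6EI) at the far end, so f₁₁ = f₂₂ = 3.6/EI and f₁₂ = f₂₁ = 1.8/EI.
Compatibility — zero rotation at each built-in end:
  3.6 M_A + 1.8 M_C = 2153
  1.8 M_A + 3.6 M_C = 1830
Solving the pair gives M_A = 458.5 kN·m and M_C = 279.2 kN·m (hogging).

M_C = 279.2 kN·m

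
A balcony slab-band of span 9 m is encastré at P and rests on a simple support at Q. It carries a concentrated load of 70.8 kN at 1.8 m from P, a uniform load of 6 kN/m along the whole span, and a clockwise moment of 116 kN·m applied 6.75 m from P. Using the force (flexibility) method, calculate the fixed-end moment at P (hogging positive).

Release the roller at Q. Primary structure: cantilever fixed at P.
Downward deflection at the released point Q due to the loads:
  point load 70.8 at a = 1.8: Pa²(3L − a)/(6EI) = 963.4/EI
  UDL 6: wL⁴/(8EI) = 4921/EI
  clockwise couple 116 at a = 6.75: M₀a(2L − a)/(2EI) = 4404/EI
  δ_0 = 10289/EI
Tip deflection under a unit load at Q: L³/(3EI) = 243/EI.
Compatibility at Q: δ_0 − R_Q·δ_{QQ} = 0, so R_Q = 10289/243 = 42.34 kN.
Moment equilibrium about P: M_P = Σ(load moments about P) − R_Q·L = 486.4 − 42.34×9 = 105.4 kN·m.

M_P = 105.4 kN·m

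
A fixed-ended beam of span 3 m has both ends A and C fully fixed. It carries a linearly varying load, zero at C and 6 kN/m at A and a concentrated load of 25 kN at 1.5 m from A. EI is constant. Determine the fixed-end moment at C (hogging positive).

Release both end moments; the primary structure is a simply-supported span AC with redundants M_A and M_C.
On the primary (simply-supported) span, the end slopes from the loading are:
  at A: triangular load, peak 6: w₀L³/(45EI) = 3.6/EI
  at C: triangular load, peak 6: 7w₀L³/(360EI) = 3.15/EI
  at A: point load 25 at a = 1.5: Pab(L + b)/(6LEI) = 14.06/EI
  at C: point load 25 at a = 1.5: Pab(L + a)/(6LEI) = 14.06/EI
  θ_A0 = 17.66/EI,  θ_C0 = 17.21/EI
Flexibility coefficients: a unit moment at one end gives L/(3EI) there and L/(6EI) at the far end, so f₁₁ = f₂₂ = 1/EI and f₁₂ = f₂₁ = 0.5/EI.
Compatibility — zero rotation at each built-in end:
  1 M_A + 0.5 M_C = 17.66
  0.5 M_A + 1 M_C = 17.21
Solving the pair gives M_A = 12.07 kN·m and M_C = 11.18 kN·m (hogging).

M_C = 11.18 kN·m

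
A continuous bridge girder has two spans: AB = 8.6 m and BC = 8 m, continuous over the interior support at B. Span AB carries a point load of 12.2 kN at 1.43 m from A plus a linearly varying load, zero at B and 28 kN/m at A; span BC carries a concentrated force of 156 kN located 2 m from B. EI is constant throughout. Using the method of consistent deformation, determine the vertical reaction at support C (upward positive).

R_C = 18.29 kN

Release continuity at B by inserting a hinge; the redundant is the internal moment M_B. The primary structure is two simply-supported spans AB and BC.
Discontinuity in slope at B on the released structure — sum the simple-span end rotations:
  span AB: point load 12.2 at a = 1.43: Pab(L + a)/(6LEI) = 24.31/EI
  span AB: triangular load, peak 28: 7w₀L³/(360EI) = 346.3/EI
  span BC: point load 156 at a = 2: Pab(L + b)/(6LEI) = 546/EI
  relative rotation θ_0 = (370.6 + 546)/EI = 916.6/EI
A unit hogging moment at B produces rotation L₁/(3EI) + L₂/(3EI) = 5.533/EI.
Slope continuity at B: θ_0 = M_B·5.533/EI, so M_B = 916.6/5.533 = 165.7 kN·m (hogging).
Span BC, ΣM about C: R_B^{BC}·8 = 936 + 165.7, so R_B^{BC} = 137.7 kN and R_C = 156 − 137.7 = 18.29 kN.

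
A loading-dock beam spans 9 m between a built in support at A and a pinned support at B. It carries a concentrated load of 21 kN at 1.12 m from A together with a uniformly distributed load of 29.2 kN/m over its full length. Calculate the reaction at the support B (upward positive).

R_B = 99.02 kN

Take the reaction at B as the redundant and release it; the primary structure is a cantilever fixed at A.
Free-end deflection of the primary structure under the applied loading (downward +):
  point load 21 at a = 1.12: Pa²(3L − a)/(6EI) = 113.6/EI
  UDL 29.2: wL⁴/(8EI) = 23948/EI
  δ_0 = 24061/EI
Tip deflection under a unit load at B: L³/(3EI) = 243/EI.
The prop prevents deflection at B: R_B = δ_0/δ_{BB} = 24061/243 = 99.02 kN.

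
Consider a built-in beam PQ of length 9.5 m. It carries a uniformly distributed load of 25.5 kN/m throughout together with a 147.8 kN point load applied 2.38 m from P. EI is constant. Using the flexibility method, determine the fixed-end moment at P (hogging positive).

M_P = 389.4 kN·m

Take the two fixed-end moments M_P, M_Q as redundants; the released structure is the simple span PQ.
End rotations of the released simple span under the applied load (×1/EI):
  at P: UDL 25.5: wL³/(24EI) = 911/EI
  at Q: UDL 25.5: wL³/(24EI) = 911/EI
  at P: point load 147.8 at a = 2.38: Pab(L + b)/(6LEI) = 730.3/EI
  at Q: point load 147.8 at a = 2.38: Pab(L + a)/(6LEI) = 522/EI
  θ_P0 = 1641/EI,  θ_Q0 = 1433/EI
Flexibility coefficients: a unit moment at one end gives L/(3EI) there and L/(6EI) at the far end, so f₁₁ = f₂₂ = 3.167/EI and f₁₂ = f₂₁ = 1.583/EI.
Compatibility — zero rotation at each built-in end:
  3.167 M_P + 1.583 M_Q = 1641
  1.583 M_P + 3.167 M_Q = 1433
Solving the pair gives M_P = 389.4 kN·m and M_Q = 257.8 kN·m (hogging).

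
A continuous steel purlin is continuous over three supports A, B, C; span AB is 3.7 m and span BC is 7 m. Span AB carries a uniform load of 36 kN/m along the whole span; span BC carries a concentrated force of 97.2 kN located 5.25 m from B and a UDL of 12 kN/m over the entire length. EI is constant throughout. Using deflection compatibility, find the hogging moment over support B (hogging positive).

M_B = 121.5 kN·m

Release continuity at B by inserting a hinge; the redundant is the internal moment M_B. The primary structure is two simply-supported spans AB and BC.
Discontinuity in slope at B on the released structure — sum the simple-span end rotations:
  span AB: UDL 36: wL³/(24EI) = 75.98/EI
  span BC: point load 97.2 at a = 5.25: Pab(L + b)/(6LEI) = 186/EI
  span BC: UDL 12: wL³/(24EI) = 171.5/EI
  relative rotation θ_0 = (75.98 + 357.5)/EI = 433.5/EI
A unit hogging moment at B produces rotation L₁/(3EI) + L₂/(3EI) = 3.567/EI.
Compatibility: M_B·(L₁+L₂)/(3EI) = θ_0, giving M_B = 121.5 kN·m (hogging).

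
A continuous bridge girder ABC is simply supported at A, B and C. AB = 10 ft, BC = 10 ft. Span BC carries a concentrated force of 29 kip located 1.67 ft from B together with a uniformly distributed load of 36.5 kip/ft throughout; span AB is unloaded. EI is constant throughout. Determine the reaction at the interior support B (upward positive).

Insert a hinge at B; M_B is the redundant, and each span becomes simply supported.
End slopes at the hinge B, treating each span as simply supported:
  span BC: point load 29 at a = 1.67: Pab(L + b)/(6LEI) = 123.2/EI
  span BC: UDL 36.5: wL³/(24EI) = 1521/EI
  relative rotation θ_0 = (0 + 1644)/EI = 1644/EI
A unit hogging moment at B produces rotation L₁/(3EI) + L₂/(3EI) = 6.667/EI.
Compatibility: M_B·(L₁+L₂)/(3EI) = θ_0, giving M_B = 246.6 kip·ft (hogging).
Span AB, ΣM about A with M_B applied at B: R_B^{AB}·10 = 0 + 246.6, so R_B^{AB} = 24.66 kip and R_A = 0 − 24.66 = -24.66 kip.
Span BC, ΣM about C: R_B^{BC}·10 = 2067 + 246.6, so R_B^{BC} = 231.3 kip and R_C = 394 − 231.3 = 162.7 kip.
R_B = 24.66 + 231.3 = 256 kip.

R_B = 256 kip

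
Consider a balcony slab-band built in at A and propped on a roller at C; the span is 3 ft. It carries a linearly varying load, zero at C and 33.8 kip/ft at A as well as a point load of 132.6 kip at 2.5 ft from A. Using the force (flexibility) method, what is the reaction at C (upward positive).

R_C = 109.9 kip

Release the roller at C. Primary structure: cantilever fixed at A.
Primary-structure tip deflection at C by superposition:
  triangular load, peak 33.8 at the fixed end: w₀L⁴/(30EI) = 91.26/EI
  point load 132.6 at a = 2.5: Pa²(3L − a)/(6EI) = 897.8/EI
  δ_0 = 989.1/EI
Flexibility coefficient — unit upward force at C: δ_{CC} = L³/(3EI) = 9/EI.
Compatibility at C: δ_0 − R_C·δ_{CC} = 0, so R_C = 989.1/9 = 109.9 kip.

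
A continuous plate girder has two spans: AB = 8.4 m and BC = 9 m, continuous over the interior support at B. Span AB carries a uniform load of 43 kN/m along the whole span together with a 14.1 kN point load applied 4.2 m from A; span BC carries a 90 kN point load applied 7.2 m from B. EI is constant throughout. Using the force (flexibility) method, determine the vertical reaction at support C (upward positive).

Release continuity at B by inserting a hinge; the redundant is the internal moment M_B. The primary structure is two simply-supported spans AB and BC.
Discontinuity in slope at B on the released structure — sum the simple-span end rotations:
  span AB: UDL 43: wL³/(24EI) = 1062/EI
  span AB: point load 14.1 at a = 4.2: Pab(L + a)/(6LEI) = 62.18/EI
  span BC: point load 90 at a = 7.2: Pab(L + b)/(6LEI) = 233.3/EI
  relative rotation θ_0 = (1124 + 233.3)/EI = 1357/EI
A unit hogging moment at B produces rotation L₁/(3EI) + L₂/(3EI) = 5.8/EI.
Compatibility: M_B·(L₁+L₂)/(3EI) = θ_0, giving M_B = 234 kN·m (hogging).
Span BC, ΣM about C: R_B^{BC}·9 = 162 + 234, so R_B^{BC} = 44 kN and R_C = 90 − 44 = 46 kN.

R_C = 46 kN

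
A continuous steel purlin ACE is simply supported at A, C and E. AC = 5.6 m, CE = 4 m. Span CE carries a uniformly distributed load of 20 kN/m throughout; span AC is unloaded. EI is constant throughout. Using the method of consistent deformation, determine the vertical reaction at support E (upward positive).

R_E = 35.83 kN

Take M_C as the redundant. Released structure: two simple spans AC and CE with a hinge at C.
Rotations at C on the released spans (each span's end-slope, ×1/EI):
  span CE: UDL 20: wL³/(24EI) = 53.33/EI
  relative rotation θ_0 = (0 + 53.33)/EI = 53.33/EI
A unit hogging moment at C produces rotation L₁/(3EI) + L₂/(3EI) = 3.2/EI.
Compatibility: M_C·(L₁+L₂)/(3EI) = θ_0, giving M_C = 16.67 kN·m (hogging).
Span CE, ΣM about E: R_C^{CE}·4 = 160 + 16.67, so R_C^{CE} = 44.17 kN and R_E = 80 − 44.17 = 35.83 kN.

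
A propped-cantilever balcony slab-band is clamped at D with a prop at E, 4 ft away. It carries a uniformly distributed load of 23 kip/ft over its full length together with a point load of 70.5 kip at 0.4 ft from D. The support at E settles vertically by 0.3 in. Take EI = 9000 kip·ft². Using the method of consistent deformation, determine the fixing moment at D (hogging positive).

M_D = 112.3 kip·ft

Take the reaction at E as the redundant and release it; the primary structure is a cantilever fixed at D.
Free-end deflection of the primary structure under the applied loading (downward +):
  UDL 23: wL⁴/(8EI) = 736/EI
  point load 70.5 at a = 0.4: Pa²(3L − a)/(6EI) = 21.81/EI
  δ_0 = 757.8/EI
Tip deflection under a unit load at E: L³/(3EI) = 21.33/EI.
With EI = 9000 kip·ft²: δ_0 = 0.084201 ft and δ_{EE} = 0.00237 ft/kip.
Compatibility — the beam at E must follow the support down by 0.025 ft: δ_0 − R_E·δ_{EE} = 0.025, so R_E = (0.084201 − 0.025)/0.00237 = 24.98 kip.
Moment equilibrium about D: M_D = Σ(load moments about D) − R_E·L = 212.2 − 24.98×4 = 112.3 kip·ft.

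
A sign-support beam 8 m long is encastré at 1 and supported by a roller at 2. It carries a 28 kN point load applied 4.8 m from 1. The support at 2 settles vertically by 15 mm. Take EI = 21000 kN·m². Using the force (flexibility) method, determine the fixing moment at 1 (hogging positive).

Take the reaction at 2 as the redundant and release it; the primary structure is a cantilever fixed at 1.
Downward deflection at the released point 2 due to the loads:
  point load 28 at a = 4.8: Pa²(3L − a)/(6EI) = 2064/EI
Flexibility coefficient — unit upward force at 2: δ_{22} = L³/(3EI) = 170.7/EI.
With EI = 21000 kN·m²: δ_0 = 0.098304 m and δ_{22} = 0.008127 m/kN.
Compatibility — the beam at 2 must follow the support down by 0.015 m: δ_0 − R_2·δ_{22} = 0.015, so R_2 = (0.098304 − 0.015)/0.008127 = 10.25 kN.
Moment equilibrium about 1: M_1 = Σ(load moments about 1) − R_2·L = 134.4 − 10.25×8 = 52.4 kN·m.

M_1 = 52.4 kN·m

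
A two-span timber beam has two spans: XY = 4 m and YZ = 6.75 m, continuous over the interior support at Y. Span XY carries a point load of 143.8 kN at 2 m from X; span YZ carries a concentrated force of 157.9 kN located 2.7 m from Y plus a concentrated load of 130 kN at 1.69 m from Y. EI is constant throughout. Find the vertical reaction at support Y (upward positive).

Take M_Y as the redundant. Released structure: two simple spans XY and YZ with a hinge at Y.
End slopes at the hinge Y, treating each span as simply supported:
  span XY: point load 143.8 at a = 2: Pab(L + a)/(6LEI) = 143.8/EI
  span YZ: point load 157.9 at a = 2.7: Pab(L + b)/(6LEI) = 460.4/EI
  span YZ: point load 130 at a = 1.69: Pab(L + b)/(6LEI) = 324.2/EI
  relative rotation θ_0 = (143.8 + 784.6)/EI = 928.4/EI
A unit hogging moment at Y produces rotation L₁/(3EI) + L₂/(3EI) = 3.583/EI.
Compatibility: M_Y·(L₁+L₂)/(3EI) = θ_0, giving M_Y = 259.1 kN·m (hogging).
Span XY, ΣM about X with M_Y applied at Y: R_Y^{XY}·4 = 287.6 + 259.1, so R_Y^{XY} = 136.7 kN and R_X = 143.8 − 136.7 = 7.127 kN.
Span YZ, ΣM about Z: R_Y^{YZ}·6.75 = 1297 + 259.1, so R_Y^{YZ} = 230.6 kN and R_Z = 287.9 − 230.6 = 57.32 kN.
R_Y = 136.7 + 230.6 = 367.2 kN.

R_Y = 367.2 kN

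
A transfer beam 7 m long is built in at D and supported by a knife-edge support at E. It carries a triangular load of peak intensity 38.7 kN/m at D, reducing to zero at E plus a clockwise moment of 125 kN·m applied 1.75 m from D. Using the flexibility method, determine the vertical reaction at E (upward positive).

Take the reaction at E as the redundant and release it; the primary structure is a cantilever fixed at D.
Downward deflection at the released point E due to the loads:
  triangular load, peak 38.7 at the fixed end: w₀L⁴/(30EI) = 3097/EI
  clockwise couple 125 at a = 1.75: M₀a(2L − a)/(2EI) = 1340/EI
  δ_0 = 4437/EI
Tip deflection under a unit load at E: L³/(3EI) = 114.3/EI.
Compatibility at E: δ_0 − R_E·δ_{EE} = 0, so R_E = 4437/114.3 = 38.81 kN.

R_E = 38.81 kN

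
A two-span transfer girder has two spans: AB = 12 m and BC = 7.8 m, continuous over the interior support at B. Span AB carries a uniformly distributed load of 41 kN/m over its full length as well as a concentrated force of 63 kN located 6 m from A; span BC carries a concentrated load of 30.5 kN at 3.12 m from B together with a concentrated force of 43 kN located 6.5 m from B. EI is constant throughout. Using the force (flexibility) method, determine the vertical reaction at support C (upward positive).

Take M_B as the redundant. Released structure: two simple spans AB and BC with a hinge at B.
Rotations at B on the released spans (each span's end-slope, ×1/EI):
  span AB: UDL 41: wL³/(24EI) = 2952/EI
  span AB: point load 63 at a = 6: Pab(L + a)/(6LEI) = 567/EI
  span BC: point load 30.5 at a = 3.12: Pab(L + b)/(6LEI) = 118.8/EI
  span BC: point load 43 at a = 6.5: Pab(L + b)/(6LEI) = 70.65/EI
  relative rotation θ_0 = (3519 + 189.4)/EI = 3708/EI
A unit hogging moment at B produces rotation L₁/(3EI) + L₂/(3EI) = 6.6/EI.
Slope continuity at B: θ_0 = M_B·6.6/EI, so M_B = 3708/6.6 = 561.9 kN·m (hogging).
Span BC, ΣM about C: R_B^{BC}·7.8 = 198.6 + 561.9, so R_B^{BC} = 97.5 kN and R_C = 73.5 − 97.5 = -24 kN.

R_C = -24 kN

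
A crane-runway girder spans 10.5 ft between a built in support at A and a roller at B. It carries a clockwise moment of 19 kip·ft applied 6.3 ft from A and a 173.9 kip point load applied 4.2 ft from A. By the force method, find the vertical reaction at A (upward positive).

R_A = 135.4 kip

Choose R_B as the redundant. The primary structure is the cantilever fixed at A.
Deflection at B on the released cantilever, summing each load's contribution:
  clockwise couple 19 at a = 6.3: M₀a(2L − a)/(2EI) = 879.8/EI
  point load 173.9 at a = 4.2: Pa²(3L − a)/(6EI) = 13958/EI
  δ_0 = 14837/EI
Flexibility coefficient — unit upward force at B: δ_{BB} = L³/(3EI) = 385.9/EI.
The prop prevents deflection at B: R_B = δ_0/δ_{BB} = 14837/385.9 = 38.45 kip.
Vertical equilibrium: R_A = ΣP − R_B = 173.9 − 38.45 = 135.4 kip.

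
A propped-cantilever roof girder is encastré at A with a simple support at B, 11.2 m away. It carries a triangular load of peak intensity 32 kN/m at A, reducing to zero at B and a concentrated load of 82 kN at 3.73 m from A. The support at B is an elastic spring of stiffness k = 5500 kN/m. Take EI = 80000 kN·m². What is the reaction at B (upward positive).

Choose R_B as the redundant. The primary structure is the cantilever fixed at A.
Primary-structure tip deflection at B by superposition:
  triangular load, peak 32 at the fixed end: w₀L⁴/(30EI) = 16784/EI
  point load 82 at a = 3.73: Pa²(3L − a)/(6EI) = 5680/EI
  δ_0 = 22464/EI
Tip deflection under a unit load at B: L³/(3EI) = 468.3/EI.
With EI = 80000 kN·m²: δ_0 = 0.2808 m and δ_{BB} = 0.005854 m/kN.
Compatibility — the spring shortens by R_B/k under the reaction it provides: δ_0 − R_B·δ_{BB} = R_B/k. With 1/k = 0.000182 m/kN, R_B = δ_0 / (δ_{BB} + 1/k) = 0.2808 / (0.005854 + 0.000182) = 46.52 kN.

R_B = 46.52 kN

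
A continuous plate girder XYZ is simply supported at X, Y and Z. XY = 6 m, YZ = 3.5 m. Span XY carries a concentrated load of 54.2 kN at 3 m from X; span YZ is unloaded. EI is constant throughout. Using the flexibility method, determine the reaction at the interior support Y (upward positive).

R_Y = 44.52 kN

Insert a hinge at Y; M_Y is the redundant, and each span becomes simply supported.
End slopes at the hinge Y, treating each span as simply supported:
  span XY: point load 54.2 at a = 3: Pab(L + a)/(6LEI) = 122/EI
  relative rotation θ_0 = (122 + 0)/EI = 122/EI
A unit hogging moment at Y produces rotation L₁/(3EI) + L₂/(3EI) = 3.167/EI.
Compatibility: M_Y·(L₁+L₂)/(3EI) = θ_0, giving M_Y = 38.51 kN·m (hogging).
Span XY, ΣM about X with M_Y applied at Y: R_Y^{XY}·6 = 162.6 + 38.51, so R_Y^{XY} = 33.52 kN and R_X = 54.2 − 33.52 = 20.68 kN.
Span YZ, ΣM about Z: R_Y^{YZ}·3.5 = 0 + 38.51, so R_Y^{YZ} = 11 kN and R_Z = 0 − 11 = -11 kN.
R_Y = 33.52 + 11 = 44.52 kN.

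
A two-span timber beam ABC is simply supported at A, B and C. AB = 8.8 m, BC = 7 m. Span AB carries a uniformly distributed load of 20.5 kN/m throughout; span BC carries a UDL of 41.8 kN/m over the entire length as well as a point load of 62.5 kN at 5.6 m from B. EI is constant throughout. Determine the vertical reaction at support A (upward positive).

R_A = 62.64 kN

Release continuity at B by inserting a hinge; the redundant is the internal moment M_B. The primary structure is two simply-supported spans AB and BC.
Discontinuity in slope at B on the released structure — sum the simple-span end rotations:
  span AB: UDL 20.5: wL³/(24EI) = 582.1/EI
  span BC: UDL 41.8: wL³/(24EI) = 597.4/EI
  span BC: point load 62.5 at a = 5.6: Pab(L + b)/(6LEI) = 98/EI
  relative rotation θ_0 = (582.1 + 695.4)/EI = 1277/EI
A unit hogging moment at B produces rotation L₁/(3EI) + L₂/(3EI) = 5.267/EI.
Slope continuity at B: θ_0 = M_B·5.267/EI, so M_B = 1277/5.267 = 242.6 kN·m (hogging).
Span AB, ΣM about A with M_B applied at B: R_B^{AB}·8.8 = 793.8 + 242.6, so R_B^{AB} = 117.8 kN and R_A = 180.4 − 117.8 = 62.64 kN.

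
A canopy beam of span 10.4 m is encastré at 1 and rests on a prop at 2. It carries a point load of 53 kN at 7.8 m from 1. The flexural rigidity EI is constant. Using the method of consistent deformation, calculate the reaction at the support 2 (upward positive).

R_2 = 33.54 kN

Choose R_2 as the redundant. The primary structure is the cantilever fixed at 1.
Downward deflection at the released point 2 due to the loads:
  point load 53 at a = 7.8: Pa²(3L − a)/(6EI) = 12576/EI
Flexibility coefficient — unit upward force at 2: δ_{22} = L³/(3EI) = 375/EI.
The prop prevents deflection at 2: R_2 = δ_0/δ_{22} = 12576/375 = 33.54 kN.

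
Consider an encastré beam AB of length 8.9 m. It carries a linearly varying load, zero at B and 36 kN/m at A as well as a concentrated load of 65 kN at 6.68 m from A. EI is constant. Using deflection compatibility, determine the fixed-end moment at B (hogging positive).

Take the two fixed-end moments M_A, M_B as redundants; the released structure is the simple span AB.
Simple-span end rotations at A and B under the given loads:
  at A: triangular load, peak 36: w₀L³/(45EI) = 564/EI
  at B: triangular load, peak 36: 7w₀L³/(360EI) = 493.5/EI
  at A: point load 65 at a = 6.68: Pab(L + b)/(6LEI) = 200.7/EI
  at B: point load 65 at a = 6.68: Pab(L + a)/(6LEI) = 281.2/EI
  θ_A0 = 764.7/EI,  θ_B0 = 774.7/EI
Flexibility coefficients: a unit moment at one end gives L/(3EI) there and L/(6EI) at the far end, so f₁₁ = f₂₂ = 2.967/EI and f₁₂ = f₂₁ = 1.483/EI.
Compatibility — zero rotation at each built-in end:
  2.967 M_A + 1.483 M_B = 764.7
  1.483 M_A + 2.967 M_B = 774.7
Solving the pair gives M_A = 169.6 kN·m and M_B = 176.3 kN·m (hogging).

M_B = 176.3 kN·m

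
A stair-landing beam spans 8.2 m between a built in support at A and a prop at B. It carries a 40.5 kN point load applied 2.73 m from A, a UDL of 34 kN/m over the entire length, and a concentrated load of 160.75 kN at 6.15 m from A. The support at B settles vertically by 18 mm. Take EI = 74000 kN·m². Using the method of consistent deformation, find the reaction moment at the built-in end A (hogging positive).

Remove the prop at B; the released (primary) structure is a cantilever built in at A.
Downward deflection at the released point B due to the loads:
  point load 40.5 at a = 2.73: Pa²(3L − a)/(6EI) = 1100/EI
  UDL 34: wL⁴/(8EI) = 19215/EI
  point load 160.75 at a = 6.15: Pa²(3L − a)/(6EI) = 18696/EI
  δ_0 = 39011/EI
Tip deflection under a unit load at B: L³/(3EI) = 183.8/EI.
With EI = 74000 kN·m²: δ_0 = 0.52718 m and δ_{BB} = 0.002484 m/kN.
Compatibility — the beam at B must follow the support down by 0.018 m: δ_0 − R_B·δ_{BB} = 0.018, so R_B = (0.52718 − 0.018)/0.002484 = 205 kN.
Moment equilibrium about A: M_A = Σ(load moments about A) − R_B·L = 2242 − 205×8.2 = 561.1 kN·m.

M_A = 561.1 kN·m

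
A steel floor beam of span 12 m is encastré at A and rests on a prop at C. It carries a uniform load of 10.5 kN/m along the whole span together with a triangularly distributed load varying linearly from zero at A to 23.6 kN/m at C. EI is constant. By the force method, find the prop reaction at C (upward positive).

Remove the prop at C; the released (primary) structure is a cantilever built in at A.
Free-end deflection of the primary structure under the applied loading (downward +):
  UDL 10.5: wL⁴/(8EI) = 27216/EI
  triangular load, peak 23.6 at the free end: 11w₀L⁴/(120EI) = 44859/EI
  δ_0 = 72075/EI
Flexibility coefficient — unit upward force at C: δ_{CC} = L³/(3EI) = 576/EI.
Compatibility at C: δ_0 − R_C·δ_{CC} = 0, so R_C = 72075/576 = 125.1 kN.

R_C = 125.1 kN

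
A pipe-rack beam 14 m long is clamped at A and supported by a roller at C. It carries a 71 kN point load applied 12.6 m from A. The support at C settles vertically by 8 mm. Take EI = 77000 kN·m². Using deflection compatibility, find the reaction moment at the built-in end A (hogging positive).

Choose R_C as the redundant. The primary structure is the cantilever fixed at A.
Downward deflection at the released point C due to the loads:
  point load 71 at a = 12.6: Pa²(3L − a)/(6EI) = 55233/EI
Flexibility coefficient — unit upward force at C: δ_{CC} = L³/(3EI) = 914.7/EI.
With EI = 77000 kN·m²: δ_0 = 0.71731 m and δ_{CC} = 0.011879 m/kN.
Compatibility — the beam at C must follow the support down by 0.008 m: δ_0 − R_C·δ_{CC} = 0.008, so R_C = (0.71731 − 0.008)/0.011879 = 59.71 kN.
Moment equilibrium about A: M_A = Σ(load moments about A) − R_C·L = 894.6 − 59.71×14 = 58.63 kN·m.

M_A = 58.63 kN·m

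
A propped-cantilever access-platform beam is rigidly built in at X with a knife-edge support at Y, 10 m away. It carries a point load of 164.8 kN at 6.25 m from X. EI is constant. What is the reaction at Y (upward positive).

Remove the prop at Y; the released (primary) structure is a cantilever built in at X.
Free-end deflection of the primary structure under the applied loading (downward +):
  point load 164.8 at a = 6.25: Pa²(3L − a)/(6EI) = 25482/EI
Flexibility coefficient — unit upward force at Y: δ_{YY} = L³/(3EI) = 333.3/EI.
Compatibility at Y: δ_0 − R_Y·δ_{YY} = 0, so R_Y = 25482/333.3 = 76.45 kN.

R_Y = 76.45 kN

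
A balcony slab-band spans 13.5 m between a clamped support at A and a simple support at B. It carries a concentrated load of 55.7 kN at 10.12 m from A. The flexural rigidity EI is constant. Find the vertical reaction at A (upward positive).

Remove the prop at B; the released (primary) structure is a cantilever built in at A.
Downward deflection at the released point B due to the loads:
  point load 55.7 at a = 10.12: Pa²(3L − a)/(6EI) = 28884/EI
Tip deflection under a unit load at B: L³/(3EI) = 820.1/EI.
The prop prevents deflection at B: R_B = δ_0/δ_{BB} = 28884/820.1 = 35.22 kN.
Vertical equilibrium: R_A = ΣP − R_B = 55.7 − 35.22 = 20.48 kN.

R_A = 20.48 kN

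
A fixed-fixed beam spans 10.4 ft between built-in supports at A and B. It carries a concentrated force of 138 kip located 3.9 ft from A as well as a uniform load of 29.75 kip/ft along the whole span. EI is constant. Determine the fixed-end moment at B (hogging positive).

M_B = 394.3 kip·ft

Take the two fixed-end moments M_A, M_B as redundants; the released structure is the simple span AB.
On the primary (simply-supported) span, the end slopes from the loading are:
  at A: point load 138 at a = 3.9: Pab(L + b)/(6LEI) = 947.5/EI
  at B: point load 138 at a = 3.9: Pab(L + a)/(6LEI) = 801.7/EI
  at A: UDL 29.75: wL³/(24EI) = 1394/EI
  at B: UDL 29.75: wL³/(24EI) = 1394/EI
  θ_A0 = 2342/EI,  θ_B0 = 2196/EI
Flexibility coefficients: a unit moment at one end gives L/(3EI) there and L/(6EI) at the far end, so f₁₁ = f₂₂ = 3.467/EI and f₁₂ = f₂₁ = 1.733/EI.
Compatibility — zero rotation at each built-in end:
  3.467 M_A + 1.733 M_B = 2342
  1.733 M_A + 3.467 M_B = 2196
Solving the pair gives M_A = 478.4 kip·ft and M_B = 394.3 kip·ft (hogging).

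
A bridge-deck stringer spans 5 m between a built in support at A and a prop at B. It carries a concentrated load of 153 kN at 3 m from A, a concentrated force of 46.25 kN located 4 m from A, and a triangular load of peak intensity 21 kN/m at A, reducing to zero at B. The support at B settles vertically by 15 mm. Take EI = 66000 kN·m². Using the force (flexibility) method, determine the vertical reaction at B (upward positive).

Remove the prop at B; the released (primary) structure is a cantilever built in at A.
Deflection at B on the released cantilever, summing each load's contribution:
  point load 153 at a = 3: Pa²(3L − a)/(6EI) = 2754/EI
  point load 46.25 at a = 4: Pa²(3L − a)/(6EI) = 1357/EI
  triangular load, peak 21 at the fixed end: w₀L⁴/(30EI) = 437.5/EI
  δ_0 = 4548/EI
Flexibility coefficient — unit upward force at B: δ_{BB} = L³/(3EI) = 41.67/EI.
With EI = 66000 kN·m²: δ_0 = 0.068912 m and δ_{BB} = 0.000631 m/kN.
Compatibility — the beam at B must follow the support down by 0.015 m: δ_0 − R_B·δ_{BB} = 0.015, so R_B = (0.068912 − 0.015)/0.000631 = 85.4 kN.

R_B = 85.4 kN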